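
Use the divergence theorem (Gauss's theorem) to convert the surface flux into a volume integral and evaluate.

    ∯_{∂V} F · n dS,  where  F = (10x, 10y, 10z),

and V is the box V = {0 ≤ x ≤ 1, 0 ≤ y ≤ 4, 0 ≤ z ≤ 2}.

By the divergence theorem,

    ∯_{∂V} F · n dS = ∭_V (∇ · F) dV.

Compute the divergence:
    ∇ · F = ∂F_x/∂x + ∂F_y/∂y + ∂F_z/∂z = 10 + 10 + 10 = 30.

V is a rectangular box, so dV = dx dy dz with 0 ≤ x ≤ 1, 0 ≤ y ≤ 4, 0 ≤ z ≤ 2.

Integrate (30) over V as an iterated integral:

    ∭_V (∇·F) dV = ∫_0^{1} ∫_0^{4} ∫_0^{2} (30) dz dy dx.

Inner (z from 0 to 2): 60.
Middle (y from 0 to 4): 240.
Outer (x from 0 to 1): 240.

Therefore ∯_{∂V} F · n dS = 240.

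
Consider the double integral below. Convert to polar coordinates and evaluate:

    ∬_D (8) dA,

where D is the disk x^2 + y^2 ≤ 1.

The region D is 0 ≤ r ≤ 1, 0 ≤ θ ≤ 2π in polar coordinates, where x = r cos(θ), y = r sin(θ), and dA = r dr dθ.

Under the substitution, the integrand becomes 8, so

    ∬_D (8) dA = ∫_{0}^{2π} ∫_{0}^{1} (8) · r dr dθ.

Inner integral (in r): ∫_{0}^{1} (8) · r dr = 4.

Outer integral (in θ): ∫_{0}^{2π} (4) dθ = 8π.

Therefore ∬_D (8) dA = 8π.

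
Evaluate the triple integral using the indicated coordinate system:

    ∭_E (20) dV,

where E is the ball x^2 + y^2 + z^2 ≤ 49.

In spherical coordinates, x = ρ sin(φ) cos(θ), y = ρ sin(φ) sin(θ), z = ρ cos(φ), and dV = ρ^2 sin(φ) dρ dφ dθ.

The integrand becomes 20, so

    ∭_E (20) dV = ∫_{0}^{2π} ∫_{0}^{π} ∫_{0}^{7} (20) · ρ^2 sin(φ) dρ dφ dθ.

Inner (ρ): 6860sin(φ)/3.
Middle (φ): 13720/3.
Outer (θ): 27440π/3.

Therefore the triple integral equals 27440π/3.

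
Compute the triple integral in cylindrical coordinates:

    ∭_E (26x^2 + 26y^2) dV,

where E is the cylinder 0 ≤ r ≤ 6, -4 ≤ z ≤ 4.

In cylindrical coordinates, x = r cos(θ), y = r sin(θ), z = z, and dV = r dr dθ dz.

The integrand becomes 26r^2, so

    ∭_E (26x^2 + 26y^2) dV = ∫_{0}^{2π} ∫_{0}^{6} ∫_{-4}^{4} (26r^2) · r dz dr dθ.

Inner (z): 208r^3.
Middle (r from 0 to 6): 67392.
Outer (θ): 134784π.

Therefore the triple integral equals 134784π.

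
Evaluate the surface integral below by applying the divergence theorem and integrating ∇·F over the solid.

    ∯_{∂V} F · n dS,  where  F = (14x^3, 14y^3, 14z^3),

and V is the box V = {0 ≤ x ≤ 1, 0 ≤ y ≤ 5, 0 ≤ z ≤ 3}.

By the divergence theorem,

    ∯_{∂V} F · n dS = ∭_V (∇ · F) dV.

Compute the divergence:
    ∇ · F = ∂F_x/∂x + ∂F_y/∂y + ∂F_z/∂z = 42x^2 + 42y^2 + 42z^2.

V is a rectangular box, so dV = dx dy dz with 0 ≤ x ≤ 1, 0 ≤ y ≤ 5, 0 ≤ z ≤ 3.

Integrate (42x^2 + 42y^2 + 42z^2) over V as an iterated integral:

    ∭_V (∇·F) dV = ∫_0^{1} ∫_0^{5} ∫_0^{3} (42x^2 + 42y^2 + 42z^2) dz dy dx.

Inner (z from 0 to 3): 126x^2 + 126y^2 + 378.
Middle (y from 0 to 5): 630x^2 + 7140.
Outer (x from 0 to 1): 7350.

Therefore ∯_{∂V} F · n dS = 7350.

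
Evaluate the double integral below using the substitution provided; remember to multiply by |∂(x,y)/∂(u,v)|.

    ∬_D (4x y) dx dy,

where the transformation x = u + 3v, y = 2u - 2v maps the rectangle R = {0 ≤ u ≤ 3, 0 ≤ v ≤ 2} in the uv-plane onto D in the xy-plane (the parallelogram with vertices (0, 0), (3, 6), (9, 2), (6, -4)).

Compute the Jacobian determinant of (x, y) with respect to (u, v):

    ∂(x,y)/∂(u,v) = | 1  3 | = (1)(-2) - (3)(2) = -8.
                   | 2  -2 |

Its absolute value is |J| = 8 (the area scaling factor).

Substituting x = u + 3v, y = 2u - 2v into the integrand,

    4x y → 8u^2 + 16u v - 24v^2,

so the integral becomes

    ∬_R (8u^2 + 16u v - 24v^2) · |J| du dv = ∫_0^3 ∫_0^2 (64u^2 + 128u v - 192v^2) dv du.

Inner (v): 128u^2 + 256u - 512.
Outer (u): 768.

Therefore ∬_D (4x y) dx dy = 768.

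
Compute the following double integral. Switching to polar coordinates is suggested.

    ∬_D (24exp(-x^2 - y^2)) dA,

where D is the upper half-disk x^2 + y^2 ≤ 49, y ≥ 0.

The region D is 0 ≤ r ≤ 7, 0 ≤ θ ≤ π in polar coordinates, where x = r cos(θ), y = r sin(θ), and dA = r dr dθ.

Under the substitution, the integrand becomes 24exp(-r^2), so

    ∬_D (24exp(-x^2 - y^2)) dA = ∫_{0}^{π} ∫_{0}^{7} (24exp(-r^2)) · r dr dθ.

Inner integral (in r): ∫_{0}^{7} (24exp(-r^2)) · r dr = 12 - 12exp(-49).

Outer integral (in θ): ∫_{0}^{π} (12 - 12exp(-49)) dθ = -12π exp(-49) + 12π.

Therefore ∬_D (24exp(-x^2 - y^2)) dA = -12π exp(-49) + 12π.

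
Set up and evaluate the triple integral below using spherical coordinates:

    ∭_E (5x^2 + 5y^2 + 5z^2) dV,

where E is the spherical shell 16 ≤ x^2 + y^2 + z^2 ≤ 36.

In spherical coordinates, x = ρ sin(φ) cos(θ), y = ρ sin(φ) sin(θ), z = ρ cos(φ), and dV = ρ^2 sin(φ) dρ dφ dθ.

The integrand becomes 5ρ^2, so

    ∭_E (5x^2 + 5y^2 + 5z^2) dV = ∫_{0}^{2π} ∫_{0}^{π} ∫_{4}^{6} (5ρ^2) · ρ^2 sin(φ) dρ dφ dθ.

Inner (ρ): 6752sin(φ).
Middle (φ): 13504.
Outer (θ): 27008π.

Therefore the triple integral equals 27008π.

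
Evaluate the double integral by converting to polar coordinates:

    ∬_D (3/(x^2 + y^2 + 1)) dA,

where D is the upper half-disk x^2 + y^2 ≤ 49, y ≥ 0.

The region D is 0 ≤ r ≤ 7, 0 ≤ θ ≤ π in polar coordinates, where x = r cos(θ), y = r sin(θ), and dA = r dr dθ.

Under the substitution, the integrand becomes 3/(r^2 + 1), so

    ∬_D (3/(x^2 + y^2 + 1)) dA = ∫_{0}^{π} ∫_{0}^{7} (3/(r^2 + 1)) · r dr dθ.

Inner integral (in r): ∫_{0}^{7} (3/(r^2 + 1)) · r dr = 3log(50)/2.

Outer integral (in θ): ∫_{0}^{π} (3log(50)/2) dθ = 3π log(50)/2.

Therefore ∬_D (3/(x^2 + y^2 + 1)) dA = 3π log(50)/2.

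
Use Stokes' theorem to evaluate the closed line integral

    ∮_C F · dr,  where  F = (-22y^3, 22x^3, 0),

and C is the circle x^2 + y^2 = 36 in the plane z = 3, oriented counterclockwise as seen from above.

Let S be the flat disk x^2 + y^2 ≤ 36 in the plane z = 3, with upward unit normal n̂ = ẑ. By Stokes' theorem,

    ∮_C F · dr = ∬_S (∇ × F) · n̂ dS = ∬_D (curl F)_z dA,

where D is the disk x^2 + y^2 ≤ 36.

Compute the curl of F = (-22y^3, 22x^3, 0):
    (∇ × F)_x = ∂F_z/∂y - ∂F_y/∂z = 0,
    (∇ × F)_y = ∂F_x/∂z - ∂F_z/∂x = 0,
    (∇ × F)_z = ∂F_y/∂x - ∂F_x/∂y = 66x^2 + 66y^2.

On z = 3, (curl F)_z = 66x^2 + 66y^2.

Convert to polar (x = r cos θ, y = r sin θ, dA = r dr dθ); the integrand becomes 66r^2, so

    ∬_D (curl F)_z dA = ∫_0^{2π} ∫_0^{6} (66r^2) · r dr dθ.

Inner (r from 0 to 6): 21384.
Outer (θ from 0 to 2π): 42768π.

Therefore ∮_C F · dr = 42768π.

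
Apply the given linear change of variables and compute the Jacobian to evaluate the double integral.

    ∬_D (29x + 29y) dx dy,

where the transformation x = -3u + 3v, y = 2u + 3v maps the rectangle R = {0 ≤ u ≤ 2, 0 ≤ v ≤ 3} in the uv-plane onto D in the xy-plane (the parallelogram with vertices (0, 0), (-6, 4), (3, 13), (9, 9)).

Compute the Jacobian determinant of (x, y) with respect to (u, v):

    ∂(x,y)/∂(u,v) = | -3  3 | = (-3)(3) - (3)(2) = -15.
                   | 2  3 |

Its absolute value is |J| = 15 (the area scaling factor).

Substituting x = -3u + 3v, y = 2u + 3v into the integrand,

    29x + 29y → -29u + 174v,

so the integral becomes

    ∬_R (-29u + 174v) · |J| du dv = ∫_0^2 ∫_0^3 (-435u + 2610v) dv du.

Inner (v): 11745 - 1305u.
Outer (u): 20880.

Therefore ∬_D (29x + 29y) dx dy = 20880.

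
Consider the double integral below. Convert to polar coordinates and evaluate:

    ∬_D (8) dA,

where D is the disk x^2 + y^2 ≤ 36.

The region D is 0 ≤ r ≤ 6, 0 ≤ θ ≤ 2π in polar coordinates, where x = r cos(θ), y = r sin(θ), and dA = r dr dθ.

Under the substitution, the integrand becomes 8, so

    ∬_D (8) dA = ∫_{0}^{2π} ∫_{0}^{6} (8) · r dr dθ.

Inner integral (in r): ∫_{0}^{6} (8) · r dr = 144.

Outer integral (in θ): ∫_{0}^{2π} (144) dθ = 288π.

Therefore ∬_D (8) dA = 288π.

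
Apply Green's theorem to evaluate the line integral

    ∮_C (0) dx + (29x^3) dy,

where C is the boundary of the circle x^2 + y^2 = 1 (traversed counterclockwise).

Green's theorem converts the closed line integral into a double integral over the enclosed region D:

    ∮_C P dx + Q dy = ∬_D (∂Q/∂x - ∂P/∂y) dA.

Here P = 0, Q = 29x^3, so

    ∂Q/∂x = 87x^2,    ∂P/∂y = 0,
    ∂Q/∂x - ∂P/∂y = 87x^2.

D is the region x^2 + y^2 ≤ 1. Evaluating the double integral:

In polar coordinates (x = r cos θ, y = r sin θ, dA = r dr dθ) the integrand becomes 87r^2cos(θ)^2, so

    ∬_D (87x^2) dA = ∫_0^{2π} ∫_0^{1} (87r^2cos(θ)^2) · r dr dθ.

Inner (r from 0 to 1): 87cos(θ)^2/4.
Outer (θ from 0 to 2π): 87π/4.

Therefore ∮_C P dx + Q dy = 87π/4.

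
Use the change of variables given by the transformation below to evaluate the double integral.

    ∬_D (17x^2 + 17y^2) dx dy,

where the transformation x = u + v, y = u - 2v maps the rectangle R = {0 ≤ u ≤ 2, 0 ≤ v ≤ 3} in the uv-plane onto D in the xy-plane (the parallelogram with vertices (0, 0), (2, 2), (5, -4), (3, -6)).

Compute the Jacobian determinant of (x, y) with respect to (u, v):

    ∂(x,y)/∂(u,v) = | 1  1 | = (1)(-2) - (1)(1) = -3.
                   | 1  -2 |

Its absolute value is |J| = 3 (the area scaling factor).

Substituting x = u + v, y = u - 2v into the integrand,

    17x^2 + 17y^2 → 34u^2 - 34u v + 85v^2,

so the integral becomes

    ∬_R (34u^2 - 34u v + 85v^2) · |J| du dv = ∫_0^2 ∫_0^3 (102u^2 - 102u v + 255v^2) dv du.

Inner (v): 306u^2 - 459u + 2295.
Outer (u): 4488.

Therefore ∬_D (17x^2 + 17y^2) dx dy = 4488.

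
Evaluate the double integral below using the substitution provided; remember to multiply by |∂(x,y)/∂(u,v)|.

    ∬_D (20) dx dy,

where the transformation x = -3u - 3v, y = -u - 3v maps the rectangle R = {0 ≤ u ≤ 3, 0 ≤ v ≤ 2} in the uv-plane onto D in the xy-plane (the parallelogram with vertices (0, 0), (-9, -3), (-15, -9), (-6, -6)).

Compute the Jacobian determinant of (x, y) with respect to (u, v):

    ∂(x,y)/∂(u,v) = | -3  -3 | = (-3)(-3) - (-3)(-1) = 6.
                   | -1  -3 |

Its absolute value is |J| = 6 (the area scaling factor).

Substituting x = -3u - 3v, y = -u - 3v into the integrand,

    20 → 20,

so the integral becomes

    ∬_R (20) · |J| du dv = ∫_0^3 ∫_0^2 (120) dv du.

Inner (v): 240.
Outer (u): 720.

Therefore ∬_D (20) dx dy = 720.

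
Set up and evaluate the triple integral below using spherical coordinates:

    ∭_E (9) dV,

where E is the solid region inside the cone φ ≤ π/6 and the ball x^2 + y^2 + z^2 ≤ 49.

In spherical coordinates, x = ρ sin(φ) cos(θ), y = ρ sin(φ) sin(θ), z = ρ cos(φ), and dV = ρ^2 sin(φ) dρ dφ dθ.

The integrand becomes 9, so

    ∭_E (9) dV = ∫_{0}^{2π} ∫_{0}^{π/6} ∫_{0}^{7} (9) · ρ^2 sin(φ) dρ dφ dθ.

Inner (ρ): 1029sin(φ).
Middle (φ): 1029 - 1029sqrt(3)/2.
Outer (θ): 1029π (2 - sqrt(3)).

Therefore the triple integral equals 1029π (2 - sqrt(3)).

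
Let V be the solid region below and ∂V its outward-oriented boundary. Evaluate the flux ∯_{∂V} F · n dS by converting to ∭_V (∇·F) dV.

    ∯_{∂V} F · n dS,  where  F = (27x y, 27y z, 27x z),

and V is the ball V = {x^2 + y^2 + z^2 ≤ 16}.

By the divergence theorem,

    ∯_{∂V} F · n dS = ∭_V (∇ · F) dV.

Compute the divergence:
    ∇ · F = ∂F_x/∂x + ∂F_y/∂y + ∂F_z/∂z = 27y + 27z + 27x = 27x + 27y + 27z.

In spherical coordinates, x = ρ sin(φ) cos(θ), y = ρ sin(φ) sin(θ), z = ρ cos(φ), dV = ρ^2 sin(φ) dρ dφ dθ, with 0 ≤ ρ ≤ 4, 0 ≤ φ ≤ π, 0 ≤ θ ≤ 2π.

The integrand, after substitution and multiplying by the volume element, becomes (27ρ (sqrt(2)sin(φ)sin(θ + π/4) + cos(φ))) · ρ^2 sin(φ), so

    ∭_V (∇·F) dV = ∫_0^{2π} ∫_0^{π} ∫_0^{4} (27ρ (sqrt(2)sin(φ)sin(θ + π/4) + cos(φ))) · ρ^2 sin(φ) dρ dφ dθ.

Inner (ρ from 0 to 4): 1728(sqrt(2)sin(φ)sin(θ + π/4) + cos(φ))sin(φ).
Middle (φ from 0 to π): 864sqrt(2)π sin(θ + π/4).
Outer (θ from 0 to 2π): 0.

Therefore ∯_{∂V} F · n dS = 0.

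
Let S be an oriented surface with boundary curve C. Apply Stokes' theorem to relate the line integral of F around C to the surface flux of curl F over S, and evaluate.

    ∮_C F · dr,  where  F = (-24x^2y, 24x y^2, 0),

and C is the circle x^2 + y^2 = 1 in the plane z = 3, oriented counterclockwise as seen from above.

Let S be the flat disk x^2 + y^2 ≤ 1 in the plane z = 3, with upward unit normal n̂ = ẑ. By Stokes' theorem,

    ∮_C F · dr = ∬_S (∇ × F) · n̂ dS = ∬_D (curl F)_z dA,

where D is the disk x^2 + y^2 ≤ 1.

Compute the curl of F = (-24x^2y, 24x y^2, 0):
    (∇ × F)_x = ∂F_z/∂y - ∂F_y/∂z = 0,
    (∇ × F)_y = ∂F_x/∂z - ∂F_z/∂x = 0,
    (∇ × F)_z = ∂F_y/∂x - ∂F_x/∂y = 24x^2 + 24y^2.

On z = 3, (curl F)_z = 24x^2 + 24y^2.

Convert to polar (x = r cos θ, y = r sin θ, dA = r dr dθ); the integrand becomes 24r^2, so

    ∬_D (curl F)_z dA = ∫_0^{2π} ∫_0^{1} (24r^2) · r dr dθ.

Inner (r from 0 to 1): 6.
Outer (θ from 0 to 2π): 12π.

Therefore ∮_C F · dr = 12π.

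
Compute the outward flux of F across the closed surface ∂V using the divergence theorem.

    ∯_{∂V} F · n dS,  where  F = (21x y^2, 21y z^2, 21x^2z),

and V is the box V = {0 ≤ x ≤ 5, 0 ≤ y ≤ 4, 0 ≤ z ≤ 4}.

By the divergence theorem,

    ∯_{∂V} F · n dS = ∭_V (∇ · F) dV.

Compute the divergence:
    ∇ · F = ∂F_x/∂x + ∂F_y/∂y + ∂F_z/∂z = 21y^2 + 21z^2 + 21x^2 = 21x^2 + 21y^2 + 21z^2.

V is a rectangular box, so dV = dx dy dz with 0 ≤ x ≤ 5, 0 ≤ y ≤ 4, 0 ≤ z ≤ 4.

Integrate (21x^2 + 21y^2 + 21z^2) over V as an iterated integral:

    ∭_V (∇·F) dV = ∫_0^{5} ∫_0^{4} ∫_0^{4} (21x^2 + 21y^2 + 21z^2) dz dy dx.

Inner (z from 0 to 4): 84x^2 + 84y^2 + 448.
Middle (y from 0 to 4): 336x^2 + 3584.
Outer (x from 0 to 5): 31920.

Therefore ∯_{∂V} F · n dS = 31920.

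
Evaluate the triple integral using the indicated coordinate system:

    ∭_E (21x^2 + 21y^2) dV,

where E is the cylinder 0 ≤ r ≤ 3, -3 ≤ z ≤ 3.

In cylindrical coordinates, x = r cos(θ), y = r sin(θ), z = z, and dV = r dr dθ dz.

The integrand becomes 21r^2, so

    ∭_E (21x^2 + 21y^2) dV = ∫_{0}^{2π} ∫_{0}^{3} ∫_{-3}^{3} (21r^2) · r dz dr dθ.

Inner (z): 126r^3.
Middle (r from 0 to 3): 5103/2.
Outer (θ): 5103π.

Therefore the triple integral equals 5103π.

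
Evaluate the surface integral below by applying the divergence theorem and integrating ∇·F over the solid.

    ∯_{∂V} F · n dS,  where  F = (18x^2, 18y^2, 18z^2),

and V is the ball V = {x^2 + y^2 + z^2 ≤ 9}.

By the divergence theorem,

    ∯_{∂V} F · n dS = ∭_V (∇ · F) dV.

Compute the divergence:
    ∇ · F = ∂F_x/∂x + ∂F_y/∂y + ∂F_z/∂z = 36x + 36y + 36z.

In spherical coordinates, x = ρ sin(φ) cos(θ), y = ρ sin(φ) sin(θ), z = ρ cos(φ), dV = ρ^2 sin(φ) dρ dφ dθ, with 0 ≤ ρ ≤ 3, 0 ≤ φ ≤ π, 0 ≤ θ ≤ 2π.

The integrand, after substitution and multiplying by the volume element, becomes (36ρ (sqrt(2)sin(φ)sin(θ + π/4) + cos(φ))) · ρ^2 sin(φ), so

    ∭_V (∇·F) dV = ∫_0^{2π} ∫_0^{π} ∫_0^{3} (36ρ (sqrt(2)sin(φ)sin(θ + π/4) + cos(φ))) · ρ^2 sin(φ) dρ dφ dθ.

Inner (ρ from 0 to 3): 729(sqrt(2)sin(φ)sin(θ + π/4) + cos(φ))sin(φ).
Middle (φ from 0 to π): 729sqrt(2)π sin(θ + π/4)/2.
Outer (θ from 0 to 2π): 0.

Therefore ∯_{∂V} F · n dS = 0.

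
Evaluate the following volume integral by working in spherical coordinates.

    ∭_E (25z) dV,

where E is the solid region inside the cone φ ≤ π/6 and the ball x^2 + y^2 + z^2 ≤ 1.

In spherical coordinates, x = ρ sin(φ) cos(θ), y = ρ sin(φ) sin(θ), z = ρ cos(φ), and dV = ρ^2 sin(φ) dρ dφ dθ.

The integrand becomes 25ρ cos(φ), so

    ∭_E (25z) dV = ∫_{0}^{2π} ∫_{0}^{π/6} ∫_{0}^{1} (25ρ cos(φ)) · ρ^2 sin(φ) dρ dφ dθ.

Inner (ρ): 25sin(2φ)/8.
Middle (φ): 25/32.
Outer (θ): 25π/16.

Therefore the triple integral equals 25π/16.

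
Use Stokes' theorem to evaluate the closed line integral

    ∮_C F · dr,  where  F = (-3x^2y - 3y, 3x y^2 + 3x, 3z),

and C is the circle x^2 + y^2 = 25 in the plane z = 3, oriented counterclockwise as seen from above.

Let S be the flat disk x^2 + y^2 ≤ 25 in the plane z = 3, with upward unit normal n̂ = ẑ. By Stokes' theorem,

    ∮_C F · dr = ∬_S (∇ × F) · n̂ dS = ∬_D (curl F)_z dA,

where D is the disk x^2 + y^2 ≤ 25.

Compute the curl of F = (-3x^2y - 3y, 3x y^2 + 3x, 3z):
    (∇ × F)_x = ∂F_z/∂y - ∂F_y/∂z = 0,
    (∇ × F)_y = ∂F_x/∂z - ∂F_z/∂x = 0,
    (∇ × F)_z = ∂F_y/∂x - ∂F_x/∂y = 3x^2 + 3y^2 + 6.

On z = 3, (curl F)_z = 3x^2 + 3y^2 + 6.

Convert to polar (x = r cos θ, y = r sin θ, dA = r dr dθ); the integrand becomes 3r^2 + 6, so

    ∬_D (curl F)_z dA = ∫_0^{2π} ∫_0^{5} (3r^2 + 6) · r dr dθ.

Inner (r from 0 to 5): 2175/4.
Outer (θ from 0 to 2π): 2175π/2.

Therefore ∮_C F · dr = 2175π/2.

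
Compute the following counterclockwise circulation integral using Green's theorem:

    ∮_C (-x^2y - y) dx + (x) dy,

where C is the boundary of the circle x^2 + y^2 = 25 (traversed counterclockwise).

Green's theorem converts the closed line integral into a double integral over the enclosed region D:

    ∮_C P dx + Q dy = ∬_D (∂Q/∂x - ∂P/∂y) dA.

Here P = -x^2y - y, Q = x, so

    ∂Q/∂x = 1,    ∂P/∂y = -x^2 - 1,
    ∂Q/∂x - ∂P/∂y = x^2 + 2.

D is the region x^2 + y^2 ≤ 25. Evaluating the double integral:

In polar coordinates (x = r cos θ, y = r sin θ, dA = r dr dθ) the integrand becomes r^2cos(θ)^2 + 2, so

    ∬_D (x^2 + 2) dA = ∫_0^{2π} ∫_0^{5} (r^2cos(θ)^2 + 2) · r dr dθ.

Inner (r from 0 to 5): 625cos(θ)^2/4 + 25.
Outer (θ from 0 to 2π): 825π/4.

Therefore ∮_C P dx + Q dy = 825π/4.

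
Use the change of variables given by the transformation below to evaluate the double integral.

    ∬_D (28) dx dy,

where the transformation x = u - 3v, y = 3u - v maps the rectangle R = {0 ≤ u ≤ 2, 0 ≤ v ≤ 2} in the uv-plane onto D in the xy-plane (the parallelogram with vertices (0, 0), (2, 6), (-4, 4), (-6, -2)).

Compute the Jacobian determinant of (x, y) with respect to (u, v):

    ∂(x,y)/∂(u,v) = | 1  -3 | = (1)(-1) - (-3)(3) = 8.
                   | 3  -1 |

Its absolute value is |J| = 8 (the area scaling factor).

Substituting x = u - 3v, y = 3u - v into the integrand,

    28 → 28,

so the integral becomes

    ∬_R (28) · |J| du dv = ∫_0^2 ∫_0^2 (224) dv du.

Inner (v): 448.
Outer (u): 896.

Therefore ∬_D (28) dx dy = 896.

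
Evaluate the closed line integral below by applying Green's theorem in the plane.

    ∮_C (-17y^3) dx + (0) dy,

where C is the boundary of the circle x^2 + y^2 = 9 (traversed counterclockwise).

Green's theorem converts the closed line integral into a double integral over the enclosed region D:

    ∮_C P dx + Q dy = ∬_D (∂Q/∂x - ∂P/∂y) dA.

Here P = -17y^3, Q = 0, so

    ∂Q/∂x = 0,    ∂P/∂y = -51y^2,
    ∂Q/∂x - ∂P/∂y = 51y^2.

D is the region x^2 + y^2 ≤ 9. Evaluating the double integral:

In polar coordinates (x = r cos θ, y = r sin θ, dA = r dr dθ) the integrand becomes 51r^2sin(θ)^2, so

    ∬_D (51y^2) dA = ∫_0^{2π} ∫_0^{3} (51r^2sin(θ)^2) · r dr dθ.

Inner (r from 0 to 3): 4131sin(θ)^2/4.
Outer (θ from 0 to 2π): 4131π/4.

Therefore ∮_C P dx + Q dy = 4131π/4.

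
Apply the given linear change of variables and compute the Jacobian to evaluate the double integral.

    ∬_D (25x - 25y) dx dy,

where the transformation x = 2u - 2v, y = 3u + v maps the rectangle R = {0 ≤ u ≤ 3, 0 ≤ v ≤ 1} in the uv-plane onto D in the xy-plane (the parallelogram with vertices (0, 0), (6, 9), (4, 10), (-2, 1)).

Compute the Jacobian determinant of (x, y) with respect to (u, v):

    ∂(x,y)/∂(u,v) = | 2  -2 | = (2)(1) - (-2)(3) = 8.
                   | 3  1 |

Its absolute value is |J| = 8 (the area scaling factor).

Substituting x = 2u - 2v, y = 3u + v into the integrand,

    25x - 25y → -25u - 75v,

so the integral becomes

    ∬_R (-25u - 75v) · |J| du dv = ∫_0^3 ∫_0^1 (-200u - 600v) dv du.

Inner (v): -200u - 300.
Outer (u): -1800.

Therefore ∬_D (25x - 25y) dx dy = -1800.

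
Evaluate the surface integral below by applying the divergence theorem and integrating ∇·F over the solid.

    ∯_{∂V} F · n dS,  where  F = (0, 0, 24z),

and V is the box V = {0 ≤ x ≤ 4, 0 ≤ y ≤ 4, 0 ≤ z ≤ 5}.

By the divergence theorem,

    ∯_{∂V} F · n dS = ∭_V (∇ · F) dV.

Compute the divergence:
    ∇ · F = ∂F_x/∂x + ∂F_y/∂y + ∂F_z/∂z = 0 + 0 + 24 = 24.

V is a rectangular box, so dV = dx dy dz with 0 ≤ x ≤ 4, 0 ≤ y ≤ 4, 0 ≤ z ≤ 5.

Integrate (24) over V as an iterated integral:

    ∭_V (∇·F) dV = ∫_0^{4} ∫_0^{4} ∫_0^{5} (24) dz dy dx.

Inner (z from 0 to 5): 120.
Middle (y from 0 to 4): 480.
Outer (x from 0 to 4): 1920.

Therefore ∯_{∂V} F · n dS = 1920.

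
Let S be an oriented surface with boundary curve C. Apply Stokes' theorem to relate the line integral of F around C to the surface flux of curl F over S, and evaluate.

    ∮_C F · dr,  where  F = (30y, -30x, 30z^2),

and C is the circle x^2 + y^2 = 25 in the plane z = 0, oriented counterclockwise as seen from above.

Let S be the flat disk x^2 + y^2 ≤ 25 in the plane z = 0, with upward unit normal n̂ = ẑ. By Stokes' theorem,

    ∮_C F · dr = ∬_S (∇ × F) · n̂ dS = ∬_D (curl F)_z dA,

where D is the disk x^2 + y^2 ≤ 25.

Compute the curl of F = (30y, -30x, 30z^2):
    (∇ × F)_x = ∂F_z/∂y - ∂F_y/∂z = 0,
    (∇ × F)_y = ∂F_x/∂z - ∂F_z/∂x = 0,
    (∇ × F)_z = ∂F_y/∂x - ∂F_x/∂y = -60.

On z = 0, (curl F)_z = -60.

Convert to polar (x = r cos θ, y = r sin θ, dA = r dr dθ); the integrand becomes -60, so

    ∬_D (curl F)_z dA = ∫_0^{2π} ∫_0^{5} (-60) · r dr dθ.

Inner (r from 0 to 5): -750.
Outer (θ from 0 to 2π): -1500π.

Therefore ∮_C F · dr = -1500π.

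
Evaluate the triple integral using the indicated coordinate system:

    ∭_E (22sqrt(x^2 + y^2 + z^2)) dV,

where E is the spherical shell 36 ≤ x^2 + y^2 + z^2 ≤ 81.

In spherical coordinates, x = ρ sin(φ) cos(θ), y = ρ sin(φ) sin(θ), z = ρ cos(φ), and dV = ρ^2 sin(φ) dρ dφ dθ.

The integrand becomes 22ρ, so

    ∭_E (22sqrt(x^2 + y^2 + z^2)) dV = ∫_{0}^{2π} ∫_{0}^{π} ∫_{6}^{9} (22ρ) · ρ^2 sin(φ) dρ dφ dθ.

Inner (ρ): 57915sin(φ)/2.
Middle (φ): 57915.
Outer (θ): 115830π.

Therefore the triple integral equals 115830π.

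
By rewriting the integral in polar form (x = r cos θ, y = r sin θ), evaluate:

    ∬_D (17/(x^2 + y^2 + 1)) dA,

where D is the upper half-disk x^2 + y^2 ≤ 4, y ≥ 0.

The region D is 0 ≤ r ≤ 2, 0 ≤ θ ≤ π in polar coordinates, where x = r cos(θ), y = r sin(θ), and dA = r dr dθ.

Under the substitution, the integrand becomes 17/(r^2 + 1), so

    ∬_D (17/(x^2 + y^2 + 1)) dA = ∫_{0}^{π} ∫_{0}^{2} (17/(r^2 + 1)) · r dr dθ.

Inner integral (in r): ∫_{0}^{2} (17/(r^2 + 1)) · r dr = 17log(5)/2.

Outer integral (in θ): ∫_{0}^{π} (17log(5)/2) dθ = 17π log(5)/2.

Therefore ∬_D (17/(x^2 + y^2 + 1)) dA = 17π log(5)/2.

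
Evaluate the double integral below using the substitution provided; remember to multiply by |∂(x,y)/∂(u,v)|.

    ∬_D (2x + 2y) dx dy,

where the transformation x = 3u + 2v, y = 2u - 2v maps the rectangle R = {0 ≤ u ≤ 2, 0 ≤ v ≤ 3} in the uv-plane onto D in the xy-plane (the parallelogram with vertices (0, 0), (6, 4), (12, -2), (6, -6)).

Compute the Jacobian determinant of (x, y) with respect to (u, v):

    ∂(x,y)/∂(u,v) = | 3  2 | = (3)(-2) - (2)(2) = -10.
                   | 2  -2 |

Its absolute value is |J| = 10 (the area scaling factor).

Substituting x = 3u + 2v, y = 2u - 2v into the integrand,

    2x + 2y → 10u,

so the integral becomes

    ∬_R (10u) · |J| du dv = ∫_0^2 ∫_0^3 (100u) dv du.

Inner (v): 300u.
Outer (u): 600.

Therefore ∬_D (2x + 2y) dx dy = 600.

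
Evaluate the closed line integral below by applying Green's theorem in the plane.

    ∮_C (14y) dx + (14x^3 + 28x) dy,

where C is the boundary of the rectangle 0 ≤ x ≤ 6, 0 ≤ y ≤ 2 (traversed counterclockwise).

Green's theorem converts the closed line integral into a double integral over the enclosed region D:

    ∮_C P dx + Q dy = ∬_D (∂Q/∂x - ∂P/∂y) dA.

Here P = 14y, Q = 14x^3 + 28x, so

    ∂Q/∂x = 42x^2 + 28,    ∂P/∂y = 14,
    ∂Q/∂x - ∂P/∂y = 42x^2 + 14.

D is the region 0 ≤ x ≤ 6, 0 ≤ y ≤ 2. Evaluating the double integral:

    ∬_D (42x^2 + 14) dA = ∫_0^{6} ∫_0^{2} (42x^2 + 14) dy dx.

Inner (y from 0 to 2): 84x^2 + 28.
Outer (x from 0 to 6): 6216.

Therefore ∮_C P dx + Q dy = 6216.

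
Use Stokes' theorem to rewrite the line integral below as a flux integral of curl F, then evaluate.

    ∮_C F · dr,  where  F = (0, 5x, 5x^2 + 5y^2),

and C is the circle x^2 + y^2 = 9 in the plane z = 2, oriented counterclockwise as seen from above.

Let S be the flat disk x^2 + y^2 ≤ 9 in the plane z = 2, with upward unit normal n̂ = ẑ. By Stokes' theorem,

    ∮_C F · dr = ∬_S (∇ × F) · n̂ dS = ∬_D (curl F)_z dA,

where D is the disk x^2 + y^2 ≤ 9.

Compute the curl of F = (0, 5x, 5x^2 + 5y^2):
    (∇ × F)_x = ∂F_z/∂y - ∂F_y/∂z = 10y,
    (∇ × F)_y = ∂F_x/∂z - ∂F_z/∂x = -10x,
    (∇ × F)_z = ∂F_y/∂x - ∂F_x/∂y = 5.

On z = 2, (curl F)_z = 5.

Convert to polar (x = r cos θ, y = r sin θ, dA = r dr dθ); the integrand becomes 5, so

    ∬_D (curl F)_z dA = ∫_0^{2π} ∫_0^{3} (5) · r dr dθ.

Inner (r from 0 to 3): 45/2.
Outer (θ from 0 to 2π): 45π.

Therefore ∮_C F · dr = 45π.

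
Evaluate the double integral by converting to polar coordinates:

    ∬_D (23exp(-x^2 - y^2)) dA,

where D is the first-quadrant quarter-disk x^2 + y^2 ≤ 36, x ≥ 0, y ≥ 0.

The region D is 0 ≤ r ≤ 6, 0 ≤ θ ≤ π/2 in polar coordinates, where x = r cos(θ), y = r sin(θ), and dA = r dr dθ.

Under the substitution, the integrand becomes 23exp(-r^2), so

    ∬_D (23exp(-x^2 - y^2)) dA = ∫_{0}^{π/2} ∫_{0}^{6} (23exp(-r^2)) · r dr dθ.

Inner integral (in r): ∫_{0}^{6} (23exp(-r^2)) · r dr = 23/2 - 23exp(-36)/2.

Outer integral (in θ): ∫_{0}^{π/2} (23/2 - 23exp(-36)/2) dθ = -23π (1 - exp(36))exp(-36)/4.

Therefore ∬_D (23exp(-x^2 - y^2)) dA = -23π (1 - exp(36))exp(-36)/4.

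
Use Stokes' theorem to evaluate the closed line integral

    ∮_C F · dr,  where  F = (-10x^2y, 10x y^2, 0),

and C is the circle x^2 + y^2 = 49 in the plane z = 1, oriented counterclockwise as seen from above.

Let S be the flat disk x^2 + y^2 ≤ 49 in the plane z = 1, with upward unit normal n̂ = ẑ. By Stokes' theorem,

    ∮_C F · dr = ∬_S (∇ × F) · n̂ dS = ∬_D (curl F)_z dA,

where D is the disk x^2 + y^2 ≤ 49.

Compute the curl of F = (-10x^2y, 10x y^2, 0):
    (∇ × F)_x = ∂F_z/∂y - ∂F_y/∂z = 0,
    (∇ × F)_y = ∂F_x/∂z - ∂F_z/∂x = 0,
    (∇ × F)_z = ∂F_y/∂x - ∂F_x/∂y = 10x^2 + 10y^2.

On z = 1, (curl F)_z = 10x^2 + 10y^2.

Convert to polar (x = r cos θ, y = r sin θ, dA = r dr dθ); the integrand becomes 10r^2, so

    ∬_D (curl F)_z dA = ∫_0^{2π} ∫_0^{7} (10r^2) · r dr dθ.

Inner (r from 0 to 7): 12005/2.
Outer (θ from 0 to 2π): 12005π.

Therefore ∮_C F · dr = 12005π.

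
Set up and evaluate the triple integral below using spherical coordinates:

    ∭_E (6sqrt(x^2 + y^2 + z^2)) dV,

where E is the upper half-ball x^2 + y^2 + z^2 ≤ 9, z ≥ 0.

In spherical coordinates, x = ρ sin(φ) cos(θ), y = ρ sin(φ) sin(θ), z = ρ cos(φ), and dV = ρ^2 sin(φ) dρ dφ dθ.

The integrand becomes 6ρ, so

    ∭_E (6sqrt(x^2 + y^2 + z^2)) dV = ∫_{0}^{2π} ∫_{0}^{π/2} ∫_{0}^{3} (6ρ) · ρ^2 sin(φ) dρ dφ dθ.

Inner (ρ): 243sin(φ)/2.
Middle (φ): 243/2.
Outer (θ): 243π.

Therefore the triple integral equals 243π.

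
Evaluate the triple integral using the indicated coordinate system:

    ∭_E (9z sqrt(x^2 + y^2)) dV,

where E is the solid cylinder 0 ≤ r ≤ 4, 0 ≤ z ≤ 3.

In cylindrical coordinates, x = r cos(θ), y = r sin(θ), z = z, and dV = r dr dθ dz.

The integrand becomes 9r z, so

    ∭_E (9z sqrt(x^2 + y^2)) dV = ∫_{0}^{2π} ∫_{0}^{4} ∫_{0}^{3} (9r z) · r dz dr dθ.

Inner (z): 81r^2/2.
Middle (r from 0 to 4): 864.
Outer (θ): 1728π.

Therefore the triple integral equals 1728π.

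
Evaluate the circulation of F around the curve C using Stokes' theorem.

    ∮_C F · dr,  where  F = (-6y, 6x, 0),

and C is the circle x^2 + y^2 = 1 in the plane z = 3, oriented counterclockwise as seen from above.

Let S be the flat disk x^2 + y^2 ≤ 1 in the plane z = 3, with upward unit normal n̂ = ẑ. By Stokes' theorem,

    ∮_C F · dr = ∬_S (∇ × F) · n̂ dS = ∬_D (curl F)_z dA,

where D is the disk x^2 + y^2 ≤ 1.

Compute the curl of F = (-6y, 6x, 0):
    (∇ × F)_x = ∂F_z/∂y - ∂F_y/∂z = 0,
    (∇ × F)_y = ∂F_x/∂z - ∂F_z/∂x = 0,
    (∇ × F)_z = ∂F_y/∂x - ∂F_x/∂y = 12.

On z = 3, (curl F)_z = 12.

Convert to polar (x = r cos θ, y = r sin θ, dA = r dr dθ); the integrand becomes 12, so

    ∬_D (curl F)_z dA = ∫_0^{2π} ∫_0^{1} (12) · r dr dθ.

Inner (r from 0 to 1): 6.
Outer (θ from 0 to 2π): 12π.

Therefore ∮_C F · dr = 12π.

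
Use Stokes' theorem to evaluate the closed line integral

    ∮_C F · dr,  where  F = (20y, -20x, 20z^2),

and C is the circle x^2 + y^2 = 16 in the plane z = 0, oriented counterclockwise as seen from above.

Let S be the flat disk x^2 + y^2 ≤ 16 in the plane z = 0, with upward unit normal n̂ = ẑ. By Stokes' theorem,

    ∮_C F · dr = ∬_S (∇ × F) · n̂ dS = ∬_D (curl F)_z dA,

where D is the disk x^2 + y^2 ≤ 16.

Compute the curl of F = (20y, -20x, 20z^2):
    (∇ × F)_x = ∂F_z/∂y - ∂F_y/∂z = 0,
    (∇ × F)_y = ∂F_x/∂z - ∂F_z/∂x = 0,
    (∇ × F)_z = ∂F_y/∂x - ∂F_x/∂y = -40.

On z = 0, (curl F)_z = -40.

Convert to polar (x = r cos θ, y = r sin θ, dA = r dr dθ); the integrand becomes -40, so

    ∬_D (curl F)_z dA = ∫_0^{2π} ∫_0^{4} (-40) · r dr dθ.

Inner (r from 0 to 4): -320.
Outer (θ from 0 to 2π): -640π.

Therefore ∮_C F · dr = -640π.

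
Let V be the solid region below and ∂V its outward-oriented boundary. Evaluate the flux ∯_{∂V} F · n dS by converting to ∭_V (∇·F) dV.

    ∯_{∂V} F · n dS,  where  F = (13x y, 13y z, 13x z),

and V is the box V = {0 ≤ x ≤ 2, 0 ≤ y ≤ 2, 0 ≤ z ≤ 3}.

By the divergence theorem,

    ∯_{∂V} F · n dS = ∭_V (∇ · F) dV.

Compute the divergence:
    ∇ · F = ∂F_x/∂x + ∂F_y/∂y + ∂F_z/∂z = 13y + 13z + 13x = 13x + 13y + 13z.

V is a rectangular box, so dV = dx dy dz with 0 ≤ x ≤ 2, 0 ≤ y ≤ 2, 0 ≤ z ≤ 3.

Integrate (13x + 13y + 13z) over V as an iterated integral:

    ∭_V (∇·F) dV = ∫_0^{2} ∫_0^{2} ∫_0^{3} (13x + 13y + 13z) dz dy dx.

Inner (z from 0 to 3): 39x + 39y + 117/2.
Middle (y from 0 to 2): 78x + 195.
Outer (x from 0 to 2): 546.

Therefore ∯_{∂V} F · n dS = 546.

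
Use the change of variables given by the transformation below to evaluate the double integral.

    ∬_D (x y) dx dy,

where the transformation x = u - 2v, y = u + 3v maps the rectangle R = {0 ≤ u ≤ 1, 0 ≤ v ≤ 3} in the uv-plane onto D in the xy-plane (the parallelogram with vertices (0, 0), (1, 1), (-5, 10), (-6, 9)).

Compute the Jacobian determinant of (x, y) with respect to (u, v):

    ∂(x,y)/∂(u,v) = | 1  -2 | = (1)(3) - (-2)(1) = 5.
                   | 1  3 |

Its absolute value is |J| = 5 (the area scaling factor).

Substituting x = u - 2v, y = u + 3v into the integrand,

    x y → u^2 + u v - 6v^2,

so the integral becomes

    ∬_R (u^2 + u v - 6v^2) · |J| du dv = ∫_0^1 ∫_0^3 (5u^2 + 5u v - 30v^2) dv du.

Inner (v): 15u^2 + 45u/2 - 270.
Outer (u): -1015/4.

Therefore ∬_D (x y) dx dy = -1015/4.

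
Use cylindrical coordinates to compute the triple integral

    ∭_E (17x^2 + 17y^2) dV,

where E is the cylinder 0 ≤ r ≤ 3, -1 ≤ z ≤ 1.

In cylindrical coordinates, x = r cos(θ), y = r sin(θ), z = z, and dV = r dr dθ dz.

The integrand becomes 17r^2, so

    ∭_E (17x^2 + 17y^2) dV = ∫_{0}^{2π} ∫_{0}^{3} ∫_{-1}^{1} (17r^2) · r dz dr dθ.

Inner (z): 34r^3.
Middle (r from 0 to 3): 1377/2.
Outer (θ): 1377π.

Therefore the triple integral equals 1377π.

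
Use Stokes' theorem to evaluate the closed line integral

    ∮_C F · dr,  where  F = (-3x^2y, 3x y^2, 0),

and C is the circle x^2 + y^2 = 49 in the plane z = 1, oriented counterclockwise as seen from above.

Let S be the flat disk x^2 + y^2 ≤ 49 in the plane z = 1, with upward unit normal n̂ = ẑ. By Stokes' theorem,

    ∮_C F · dr = ∬_S (∇ × F) · n̂ dS = ∬_D (curl F)_z dA,

where D is the disk x^2 + y^2 ≤ 49.

Compute the curl of F = (-3x^2y, 3x y^2, 0):
    (∇ × F)_x = ∂F_z/∂y - ∂F_y/∂z = 0,
    (∇ × F)_y = ∂F_x/∂z - ∂F_z/∂x = 0,
    (∇ × F)_z = ∂F_y/∂x - ∂F_x/∂y = 3x^2 + 3y^2.

On z = 1, (curl F)_z = 3x^2 + 3y^2.

Convert to polar (x = r cos θ, y = r sin θ, dA = r dr dθ); the integrand becomes 3r^2, so

    ∬_D (curl F)_z dA = ∫_0^{2π} ∫_0^{7} (3r^2) · r dr dθ.

Inner (r from 0 to 7): 7203/4.
Outer (θ from 0 to 2π): 7203π/2.

Therefore ∮_C F · dr = 7203π/2.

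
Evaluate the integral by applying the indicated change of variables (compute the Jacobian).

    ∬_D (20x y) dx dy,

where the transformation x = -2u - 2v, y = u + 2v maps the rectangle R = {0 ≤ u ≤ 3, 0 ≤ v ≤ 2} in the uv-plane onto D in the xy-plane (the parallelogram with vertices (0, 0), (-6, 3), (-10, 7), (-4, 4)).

Compute the Jacobian determinant of (x, y) with respect to (u, v):

    ∂(x,y)/∂(u,v) = | -2  -2 | = (-2)(2) - (-2)(1) = -2.
                   | 1  2 |

Its absolute value is |J| = 2 (the area scaling factor).

Substituting x = -2u - 2v, y = u + 2v into the integrand,

    20x y → -40u^2 - 120u v - 80v^2,

so the integral becomes

    ∬_R (-40u^2 - 120u v - 80v^2) · |J| du dv = ∫_0^3 ∫_0^2 (-80u^2 - 240u v - 160v^2) dv du.

Inner (v): -160u^2 - 480u - 1280/3.
Outer (u): -4880.

Therefore ∬_D (20x y) dx dy = -4880.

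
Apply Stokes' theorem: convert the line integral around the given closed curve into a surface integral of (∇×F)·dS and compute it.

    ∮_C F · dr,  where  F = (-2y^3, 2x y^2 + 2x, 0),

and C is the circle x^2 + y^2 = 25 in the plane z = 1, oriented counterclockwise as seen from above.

Let S be the flat disk x^2 + y^2 ≤ 25 in the plane z = 1, with upward unit normal n̂ = ẑ. By Stokes' theorem,

    ∮_C F · dr = ∬_S (∇ × F) · n̂ dS = ∬_D (curl F)_z dA,

where D is the disk x^2 + y^2 ≤ 25.

Compute the curl of F = (-2y^3, 2x y^2 + 2x, 0):
    (∇ × F)_x = ∂F_z/∂y - ∂F_y/∂z = 0,
    (∇ × F)_y = ∂F_x/∂z - ∂F_z/∂x = 0,
    (∇ × F)_z = ∂F_y/∂x - ∂F_x/∂y = 8y^2 + 2.

On z = 1, (curl F)_z = 8y^2 + 2.

Convert to polar (x = r cos θ, y = r sin θ, dA = r dr dθ); the integrand becomes 8r^2sin(θ)^2 + 2, so

    ∬_D (curl F)_z dA = ∫_0^{2π} ∫_0^{5} (8r^2sin(θ)^2 + 2) · r dr dθ.

Inner (r from 0 to 5): 1250sin(θ)^2 + 25.
Outer (θ from 0 to 2π): 1300π.

Therefore ∮_C F · dr = 1300π.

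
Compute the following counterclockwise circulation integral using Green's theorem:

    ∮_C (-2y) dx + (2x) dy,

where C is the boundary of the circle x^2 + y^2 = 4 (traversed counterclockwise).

Green's theorem converts the closed line integral into a double integral over the enclosed region D:

    ∮_C P dx + Q dy = ∬_D (∂Q/∂x - ∂P/∂y) dA.

Here P = -2y, Q = 2x, so

    ∂Q/∂x = 2,    ∂P/∂y = -2,
    ∂Q/∂x - ∂P/∂y = 4.

D is the region x^2 + y^2 ≤ 4. Evaluating the double integral:

In polar coordinates (x = r cos θ, y = r sin θ, dA = r dr dθ) the integrand becomes 4, so

    ∬_D (4) dA = ∫_0^{2π} ∫_0^{2} (4) · r dr dθ.

Inner (r from 0 to 2): 8.
Outer (θ from 0 to 2π): 16π.

Therefore ∮_C P dx + Q dy = 16π.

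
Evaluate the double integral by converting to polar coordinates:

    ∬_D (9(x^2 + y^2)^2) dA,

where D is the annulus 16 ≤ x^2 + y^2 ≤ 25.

The region D is 4 ≤ r ≤ 5, 0 ≤ θ ≤ 2π in polar coordinates, where x = r cos(θ), y = r sin(θ), and dA = r dr dθ.

Under the substitution, the integrand becomes 9r^4, so

    ∬_D (9(x^2 + y^2)^2) dA = ∫_{0}^{2π} ∫_{4}^{5} (9r^4) · r dr dθ.

Inner integral (in r): ∫_{4}^{5} (9r^4) · r dr = 34587/2.

Outer integral (in θ): ∫_{0}^{2π} (34587/2) dθ = 34587π.

Therefore ∬_D (9(x^2 + y^2)^2) dA = 34587π.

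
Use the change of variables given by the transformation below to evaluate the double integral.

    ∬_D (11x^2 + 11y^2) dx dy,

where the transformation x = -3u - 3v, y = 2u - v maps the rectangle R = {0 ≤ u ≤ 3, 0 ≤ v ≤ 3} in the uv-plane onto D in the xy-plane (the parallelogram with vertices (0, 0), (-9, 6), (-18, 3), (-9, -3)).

Compute the Jacobian determinant of (x, y) with respect to (u, v):

    ∂(x,y)/∂(u,v) = | -3  -3 | = (-3)(-1) - (-3)(2) = 9.
                   | 2  -1 |

Its absolute value is |J| = 9 (the area scaling factor).

Substituting x = -3u - 3v, y = 2u - v into the integrand,

    11x^2 + 11y^2 → 143u^2 + 154u v + 110v^2,

so the integral becomes

    ∬_R (143u^2 + 154u v + 110v^2) · |J| du dv = ∫_0^3 ∫_0^3 (1287u^2 + 1386u v + 990v^2) dv du.

Inner (v): 3861u^2 + 6237u + 8910.
Outer (u): 179091/2.

Therefore ∬_D (11x^2 + 11y^2) dx dy = 179091/2.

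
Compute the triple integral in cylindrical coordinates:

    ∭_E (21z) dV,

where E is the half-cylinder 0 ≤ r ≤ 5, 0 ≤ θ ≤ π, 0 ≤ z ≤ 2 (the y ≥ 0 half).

In cylindrical coordinates, x = r cos(θ), y = r sin(θ), z = z, and dV = r dr dθ dz.

The integrand becomes 21z, so

    ∭_E (21z) dV = ∫_{0}^{π} ∫_{0}^{5} ∫_{0}^{2} (21z) · r dz dr dθ.

Inner (z): 42r.
Middle (r from 0 to 5): 525.
Outer (θ): 525π.

Therefore the triple integral equals 525π.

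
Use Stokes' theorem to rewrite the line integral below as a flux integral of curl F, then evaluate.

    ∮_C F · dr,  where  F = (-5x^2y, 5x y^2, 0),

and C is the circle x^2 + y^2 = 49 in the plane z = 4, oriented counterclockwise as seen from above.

Let S be the flat disk x^2 + y^2 ≤ 49 in the plane z = 4, with upward unit normal n̂ = ẑ. By Stokes' theorem,

    ∮_C F · dr = ∬_S (∇ × F) · n̂ dS = ∬_D (curl F)_z dA,

where D is the disk x^2 + y^2 ≤ 49.

Compute the curl of F = (-5x^2y, 5x y^2, 0):
    (∇ × F)_x = ∂F_z/∂y - ∂F_y/∂z = 0,
    (∇ × F)_y = ∂F_x/∂z - ∂F_z/∂x = 0,
    (∇ × F)_z = ∂F_y/∂x - ∂F_x/∂y = 5x^2 + 5y^2.

On z = 4, (curl F)_z = 5x^2 + 5y^2.

Convert to polar (x = r cos θ, y = r sin θ, dA = r dr dθ); the integrand becomes 5r^2, so

    ∬_D (curl F)_z dA = ∫_0^{2π} ∫_0^{7} (5r^2) · r dr dθ.

Inner (r from 0 to 7): 12005/4.
Outer (θ from 0 to 2π): 12005π/2.

Therefore ∮_C F · dr = 12005π/2.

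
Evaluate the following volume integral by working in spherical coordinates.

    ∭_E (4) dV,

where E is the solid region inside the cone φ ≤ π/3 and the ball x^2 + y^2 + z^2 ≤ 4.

In spherical coordinates, x = ρ sin(φ) cos(θ), y = ρ sin(φ) sin(θ), z = ρ cos(φ), and dV = ρ^2 sin(φ) dρ dφ dθ.

The integrand becomes 4, so

    ∭_E (4) dV = ∫_{0}^{2π} ∫_{0}^{π/3} ∫_{0}^{2} (4) · ρ^2 sin(φ) dρ dφ dθ.

Inner (ρ): 32sin(φ)/3.
Middle (φ): 16/3.
Outer (θ): 32π/3.

Therefore the triple integral equals 32π/3.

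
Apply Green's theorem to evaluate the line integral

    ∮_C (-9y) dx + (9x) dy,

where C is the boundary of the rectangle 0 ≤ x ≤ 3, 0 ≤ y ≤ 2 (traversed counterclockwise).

Green's theorem converts the closed line integral into a double integral over the enclosed region D:

    ∮_C P dx + Q dy = ∬_D (∂Q/∂x - ∂P/∂y) dA.

Here P = -9y, Q = 9x, so

    ∂Q/∂x = 9,    ∂P/∂y = -9,
    ∂Q/∂x - ∂P/∂y = 18.

D is the region 0 ≤ x ≤ 3, 0 ≤ y ≤ 2. Evaluating the double integral:

    ∬_D (18) dA = ∫_0^{3} ∫_0^{2} (18) dy dx.

Inner (y from 0 to 2): 36.
Outer (x from 0 to 3): 108.

Therefore ∮_C P dx + Q dy = 108.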